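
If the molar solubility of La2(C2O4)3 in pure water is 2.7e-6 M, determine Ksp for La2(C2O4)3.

1.5 × 10^-26

La2(C2O4)3(s) ⇌ 2 La^3+(aq) + 3 C2O4^2-(aq)
For each mole of La2(C2O4)3 that dissolves: [La^3+] = 2s, [C2O4^2-] = 3s.
Ksp = [La^3+]^2[C2O4^2-]^3
So Ksp = (2s)^2 × (3s)^3 = 108s^5
With s = 2.7 × 10^-6: Ksp = 1.5 × 10^-26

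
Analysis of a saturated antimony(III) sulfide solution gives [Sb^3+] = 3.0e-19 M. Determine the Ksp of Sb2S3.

Ksp = 8.2 × 10^-93

Sb2S3(s) <=> 2 Sb^3+ + 3 S^2-
Stoichiometry gives [S^2-] = (3/2)[Sb^3+] = 4.50 x 10^-19 M.
Ksp = [Sb^3+]^2[S^2-]^3
Ksp = (3.0 × 10^-19)^2 × (4.50 × 10^-19)^3 = 8.2 × 10^-93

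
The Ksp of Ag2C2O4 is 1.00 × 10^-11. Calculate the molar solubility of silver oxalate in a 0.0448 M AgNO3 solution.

4.98e-9 M

Ag2C2O4(s) ⇌ 2 Ag^+(aq) + C2O4^2-(aq)
Ksp = [Ag^+]^2[C2O4^2-]
Let s = moles of Ag2C2O4 that dissolve per litre. [Ag^+] = 0.0448 + 2s ≈ 0.0448, [C2O4^2-] = s (common-ion effect: Ag^+ is already 0.0448 M).
Ksp ≈ (0.0448)^2 × s
s = 4.98 x 10^-9 M
Check: 2s = 1.0 × 10^-8 ≪ 0.0448, so the approximation is valid.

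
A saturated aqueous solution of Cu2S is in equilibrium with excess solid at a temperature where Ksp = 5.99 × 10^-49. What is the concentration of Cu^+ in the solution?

1.06 × 10^-16 M

Cu2S(s) ⇌ 2 Cu^+(aq) + S^2-(aq)
Ksp = [Cu^+]^2[S^2-]
With molar solubility s: [Cu^+] = 2s, [S^2-] = s.
Substituting: Ksp = (2s)^2s = 4s^3
s^3 = 5.99 × 10^-49 / 4, so s = 5.310 x 10^-17 M
[Cu^+] = 2s = 1.06 × 10^-16 M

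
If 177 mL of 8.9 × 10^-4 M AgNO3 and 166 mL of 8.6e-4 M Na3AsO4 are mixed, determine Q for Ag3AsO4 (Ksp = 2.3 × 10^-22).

Q = 4.0 × 10^-14

Total volume = 177 + 166 = 343 mL.
[Ag^+] = 8.9 x 10^-4 × (177/343) = 4.59 × 10^-4 M
[AsO4^3-] = 8.6 × 10^-4 × (166/343) = 4.16 × 10^-4 M
Ag3AsO4(s) ⇌ 3 Ag^+ + AsO4^3-, so Q = [Ag^+]^3[AsO4^3-]
Q = (4.59 × 10^-4)^3(4.16 x 10^-4) = 4.0 × 10^-14
Q > Ksp, so Ag3AsO4 will precipitate.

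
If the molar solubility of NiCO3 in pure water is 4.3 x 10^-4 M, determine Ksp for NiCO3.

1.8e-7

NiCO3(s) ⇌ Ni^2+ + CO3^2-
If s mol/L of NiCO3 dissolves, [Ni^2+] = s and [CO3^2-] = s.
Ksp = [Ni^2+][CO3^2-]
Ksp = (s)(s) = s^2
With s = 4.3 × 10^-4: Ksp = 1.8 × 10^-7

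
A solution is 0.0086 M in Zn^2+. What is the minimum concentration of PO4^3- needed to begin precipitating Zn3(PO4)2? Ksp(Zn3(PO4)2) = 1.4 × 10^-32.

[PO4^3-] ≈ 1.5 × 10^-13 M

Zn3(PO4)2(s) ⇌ 3 Zn^2+(aq) + 2 PO4^3-(aq)
Ksp = [Zn^2+]^3[PO4^3-]^2
Precipitation begins when Q = Ksp. With [Zn^2+] = 0.0086 M:
1.4 × 10^-32 = (0.0086)^3 × [PO4^3-]^2
[PO4^3-] = (1.4 × 10^-32 / 6.36 × 10^-7)^(1/2) = 1.5 × 10^-13 M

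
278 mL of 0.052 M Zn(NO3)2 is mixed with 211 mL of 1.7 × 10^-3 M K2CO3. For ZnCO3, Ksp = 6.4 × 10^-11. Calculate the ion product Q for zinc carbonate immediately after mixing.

Total volume = 278 + 211 = 489 mL.
[Zn^2+] = 5.2 x 10^-2 × (278/489) = 2.96 × 10^-2 M
[CO3^2-] = 1.7 × 10^-3 × (211/489) = 7.34 × 10^-4 M
ZnCO3(s) ⇌ Zn^2+ + CO3^2-, so Q = [Zn^2+][CO3^2-]
Q = (2.96 x 10^-2)(7.34 × 10^-4) = 2.2 × 10^-5
Q > Ksp, so ZnCO3 will precipitate.

2.2 × 10^-5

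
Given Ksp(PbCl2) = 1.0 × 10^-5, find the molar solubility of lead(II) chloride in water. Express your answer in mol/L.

PbCl2(s) ⇌ Pb^2+ + 2 Cl^-
Ksp = [Pb^2+][Cl^-]^2
If s mol/L of PbCl2 dissolves, [Pb^2+] = s and [Cl^-] = 2s.
Ksp = s(2s)^2 = 4s^3
Solving, s = (1.0 × 10^-5/4)^(1/3) = 1.4 x 10^-2 M

0.014 M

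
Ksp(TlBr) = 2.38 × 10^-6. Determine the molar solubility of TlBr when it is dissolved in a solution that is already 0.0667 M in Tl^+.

TlBr(s) ⇌ Tl^+ + Br^-
Ksp = [Tl^+][Br^-]
Let s be the molar solubility in this solution. [Tl^+] = 0.0667 + s ≈ 0.0667, [Br^-] = s (Ksp is small, so little additional dissolves).
Ksp ≈ 0.0667 × s
s = 3.57 x 10^-5 M
Check: s = 3.6 × 10^-5 ≪ 0.0667, so the approximation is valid.

s = 3.57 × 10^-5 M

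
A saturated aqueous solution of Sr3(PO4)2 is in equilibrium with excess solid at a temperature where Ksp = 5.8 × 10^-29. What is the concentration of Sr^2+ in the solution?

2.6 × 10^-6 M

Sr3(PO4)2(s) ⇌ 3 Sr^2+ + 2 PO4^3-
Ksp = [Sr^2+]^3[PO4^3-]^2
If s mol/L of Sr3(PO4)2 dissolves, [Sr^2+] = 3s and [PO4^3-] = 2s.
Substituting: Ksp = (3s)^3(2s)^2 = 108s^5
s = (5.8 × 10^-29 / 108)^(1/5) = 8.83 × 10^-7 M
[Sr^2+] = 3s = 2.6 × 10^-6 M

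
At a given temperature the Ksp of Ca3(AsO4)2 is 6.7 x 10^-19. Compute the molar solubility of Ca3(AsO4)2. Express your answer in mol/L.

Ca3(AsO4)2(s) ⇌ 3 Ca^2+(aq) + 2 AsO4^3-(aq)
Ksp = [Ca^2+]^3[AsO4^3-]^2
If s mol/L of Ca3(AsO4)2 dissolves, [Ca^2+] = 3s and [AsO4^3-] = 2s.
Substituting: Ksp = (3s)^3(2s)^2 = 108s^5
Solving, s = (6.7 x 10^-19/108)^(1/5) = 9.1 × 10^-5 M

s = 9.1 x 10^-5 M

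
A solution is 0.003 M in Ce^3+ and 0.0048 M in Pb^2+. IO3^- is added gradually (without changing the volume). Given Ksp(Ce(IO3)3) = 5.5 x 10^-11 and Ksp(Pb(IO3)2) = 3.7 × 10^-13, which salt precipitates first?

Precipitation of each salt starts when its ion product equals its Ksp.
For Ce(IO3)3: 5.5 x 10^-11 = 0.003 × [IO3^-]^3  ⇒  [IO3^-] = 2.6 x 10^-3 M.
For Pb(IO3)2: 3.7 × 10^-13 = 0.0048 × [IO3^-]^2  ⇒  [IO3^-] = 8.8 x 10^-6 M.
The salt with the lower threshold [IO3^-] precipitates first: Pb(IO3)2.

Pb(IO3)2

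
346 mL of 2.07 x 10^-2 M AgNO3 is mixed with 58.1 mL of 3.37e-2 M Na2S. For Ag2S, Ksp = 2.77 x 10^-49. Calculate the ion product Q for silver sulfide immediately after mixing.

Total volume = 346 + 58.1 = 404.1 mL.
[Ag^+] = 2.07 × 10^-2 × (346/404.1) = 1.772 × 10^-2 M
[S^2-] = 3.37 x 10^-2 × (58.1/404.1) = 4.845 × 10^-3 M
Ag2S(s) ⇌ 2 Ag^+ + S^2-, so Q = [Ag^+]^2[S^2-]
Q = (1.772 x 10^-2)^2(4.845 × 10^-3) = 1.52 x 10^-6
Q > Ksp, so Ag2S will precipitate.

Q ≈ 1.52 × 10^-6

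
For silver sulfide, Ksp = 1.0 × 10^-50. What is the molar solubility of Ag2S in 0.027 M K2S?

Ag2S(s) ⇌ 2 Ag^+ + S^2-
Ksp = [Ag^+]^2[S^2-]
If s mol/L dissolves here, [Ag^+] = 2s, [S^2-] = 0.027 + s ≈ 0.027 (Ksp is small, so little additional dissolves).
Ksp ≈ (2s)^2 × 0.027
s = 3.0 x 10^-25 M
Check: s = 3.0 × 10^-25 ≪ 0.027, so the approximation is valid.

3.0 × 10^-25 M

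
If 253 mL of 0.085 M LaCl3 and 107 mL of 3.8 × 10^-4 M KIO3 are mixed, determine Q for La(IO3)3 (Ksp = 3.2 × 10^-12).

Q = 8.6 × 10^-14

Total volume = 253 + 107 = 360 mL.
[La^3+] = 8.5 × 10^-2 × (253/360) = 5.97 × 10^-2 M
[IO3^-] = 3.8 x 10^-4 × (107/360) = 1.13 × 10^-4 M
La(IO3)3(s) ⇌ La^3+(aq) + 3 IO3^-(aq), so Q = [La^3+][IO3^-]^3
Q = (5.97 x 10^-2)(1.13 x 10^-4)^3 = 8.6 × 10^-14
Q < Ksp, so no precipitate of La(IO3)3 forms.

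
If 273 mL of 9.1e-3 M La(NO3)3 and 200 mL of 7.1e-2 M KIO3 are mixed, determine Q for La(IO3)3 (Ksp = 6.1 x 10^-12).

Total volume = 273 + 200 = 473 mL.
[La^3+] = 9.1 x 10^-3 × (273/473) = 5.25 x 10^-3 M
[IO3^-] = 7.1 x 10^-2 × (200/473) = 3.00 × 10^-2 M
La(IO3)3(s) <=> La^3+ + 3 IO3^-, so Q = [La^3+][IO3^-]^3
Q = (5.25 x 10^-3)(3.00 × 10^-2)^3 = 1.4 × 10^-7
Q > Ksp, so La(IO3)3 will precipitate.

Q = 1.4 × 10^-7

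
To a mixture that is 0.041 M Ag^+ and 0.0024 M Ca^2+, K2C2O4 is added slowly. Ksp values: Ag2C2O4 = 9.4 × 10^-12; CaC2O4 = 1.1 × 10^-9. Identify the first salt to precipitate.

Each salt begins to precipitate when Q = Ksp, i.e. when [C2O4^2-] reaches its threshold.
For Ag2C2O4: 9.4 × 10^-12 = (0.041)^2 × [C2O4^2-]  ⇒  [C2O4^2-] = 5.6 × 10^-9 M.
For CaC2O4: 1.1 × 10^-9 = 0.0024 × [C2O4^2-]  ⇒  [C2O4^2-] = 4.6 × 10^-7 M.
The salt with the lower threshold [C2O4^2-] precipitates first: Ag2C2O4.

Ag2C2O4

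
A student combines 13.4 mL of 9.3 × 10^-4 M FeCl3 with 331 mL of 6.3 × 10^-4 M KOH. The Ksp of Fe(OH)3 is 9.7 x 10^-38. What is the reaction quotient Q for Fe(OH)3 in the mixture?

8.0 x 10^-15

Total volume = 13.4 + 331 = 344.4 mL.
[Fe^3+] = 9.3 x 10^-4 × (13.4/344.4) = 3.62 x 10^-5 M
[OH^-] = 6.3 x 10^-4 × (331/344.4) = 6.05 x 10^-4 M
Fe(OH)3(s) <=> Fe^3+(aq) + 3 OH^-(aq), so Q = [Fe^3+][OH^-]^3
Q = (3.62 × 10^-5)(6.05 x 10^-4)^3 = 8.0 x 10^-15
Q > Ksp, so Fe(OH)3 will precipitate.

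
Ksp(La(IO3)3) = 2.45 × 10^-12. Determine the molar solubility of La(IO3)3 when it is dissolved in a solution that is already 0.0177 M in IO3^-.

La(IO3)3(s) ⇌ La^3+ + 3 IO3^-
Ksp = [La^3+][IO3^-]^3
If s mol/L dissolves here, [La^3+] = s, [IO3^-] = 0.0177 + 3s ≈ 0.0177 (since the IO3^- already present dominates).
Ksp ≈ s × (0.0177)^3
s = 4.42 × 10^-7 M
Check: 3s = 1.3 x 10^-6 ≪ 0.0177, so the approximation is valid.

s ≈ 4.42e-7 M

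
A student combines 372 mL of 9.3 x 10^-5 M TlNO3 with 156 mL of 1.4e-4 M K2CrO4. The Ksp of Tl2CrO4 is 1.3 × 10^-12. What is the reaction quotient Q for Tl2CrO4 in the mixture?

Q = 1.8 x 10^-13

Total volume = 372 + 156 = 528 mL.
[Tl^+] = 9.3 x 10^-5 × (372/528) = 6.55 x 10^-5 M
[CrO4^2-] = 1.4 × 10^-4 × (156/528) = 4.14 x 10^-5 M
Tl2CrO4(s) ⇌ 2 Tl^+ + CrO4^2-, so Q = [Tl^+]^2[CrO4^2-]
Q = (6.55 × 10^-5)^2(4.14 x 10^-5) = 1.8 × 10^-13
Q < Ksp, so no precipitate of Tl2CrO4 forms.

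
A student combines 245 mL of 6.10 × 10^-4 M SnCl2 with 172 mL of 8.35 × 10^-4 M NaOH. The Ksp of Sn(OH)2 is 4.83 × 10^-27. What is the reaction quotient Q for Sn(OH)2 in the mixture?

Q = 4.25 × 10^-11

Total volume = 245 + 172 = 417 mL.
[Sn^2+] = 6.10 × 10^-4 × (245/417) = 3.584 x 10^-4 M
[OH^-] = 8.35 × 10^-4 × (172/417) = 3.444 x 10^-4 M
Sn(OH)2(s) ⇌ Sn^2+(aq) + 2 OH^-(aq), so Q = [Sn^2+][OH^-]^2
Q = (3.584 × 10^-4)(3.444 x 10^-4)^2 = 4.25 × 10^-11
Q > Ksp, so Sn(OH)2 will precipitate.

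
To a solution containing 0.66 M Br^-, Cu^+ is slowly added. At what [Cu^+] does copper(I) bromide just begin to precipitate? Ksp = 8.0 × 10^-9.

[Cu^+] = 1.2e-8 M

CuBr(s) ⇌ Cu^+ + Br^-
Ksp = [Cu^+][Br^-]
Precipitation begins when Q = Ksp. With [Br^-] = 0.66 M:
8.0 × 10^-9 = (0.66) × [Cu^+]
[Cu^+] = (8.0 × 10^-9 / 6.6 x 10^-1) = 1.2 x 10^-8 M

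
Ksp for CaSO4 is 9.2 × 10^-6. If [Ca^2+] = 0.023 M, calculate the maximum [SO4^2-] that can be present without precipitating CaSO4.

CaSO4(s) <=> Ca^2+(aq) + SO4^2-(aq)
Ksp = [Ca^2+][SO4^2-]
Precipitation begins when Q = Ksp. With [Ca^2+] = 0.023 M:
9.2 × 10^-6 = (0.023) × [SO4^2-]
[SO4^2-] = (9.2 × 10^-6 / 2.3 × 10^-2) = 4.0 × 10^-4 M

[SO4^2-] = 4.0e-4 M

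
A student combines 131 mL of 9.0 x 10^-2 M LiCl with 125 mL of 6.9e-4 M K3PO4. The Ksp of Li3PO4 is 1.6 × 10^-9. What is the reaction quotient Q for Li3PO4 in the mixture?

Q ≈ 3.3 x 10^-8

Total volume = 131 + 125 = 256 mL.
[Li^+] = 9.0 × 10^-2 × (131/256) = 4.61 × 10^-2 M
[PO4^3-] = 6.9 × 10^-4 × (125/256) = 3.37 × 10^-4 M
Li3PO4(s) <=> 3 Li^+(aq) + PO4^3-(aq), so Q = [Li^+]^3[PO4^3-]
Q = (4.61 × 10^-2)^3(3.37 x 10^-4) = 3.3 x 10^-8
Q > Ksp, so Li3PO4 will precipitate.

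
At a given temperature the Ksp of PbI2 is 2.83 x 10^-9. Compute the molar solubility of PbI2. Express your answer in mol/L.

8.91 × 10^-4 M

PbI2(s) <=> Pb^2+ + 2 I^-
Ksp = [Pb^2+][I^-]^2
For each mole of PbI2 that dissolves: [Pb^2+] = s, [I^-] = 2s.
So Ksp = s × (2s)^2 = 4s^3
s = (2.83 x 10^-9 / 4)^(1/3) = 8.91 x 10^-4 M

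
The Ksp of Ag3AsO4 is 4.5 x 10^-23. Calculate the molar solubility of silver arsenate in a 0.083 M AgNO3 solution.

s = 7.9 x 10^-20 M

Ag3AsO4(s) <=> 3 Ag^+ + AsO4^3-
Ksp = [Ag^+]^3[AsO4^3-]
If s mol/L dissolves here, [Ag^+] = 0.083 + 3s ≈ 0.083, [AsO4^3-] = s (Ksp is small, so little additional dissolves).
Ksp ≈ (0.083)^3 × s
s = 7.9 x 10^-20 M
Check: 3s = 2.4 × 10^-19 ≪ 0.083, so the approximation is valid.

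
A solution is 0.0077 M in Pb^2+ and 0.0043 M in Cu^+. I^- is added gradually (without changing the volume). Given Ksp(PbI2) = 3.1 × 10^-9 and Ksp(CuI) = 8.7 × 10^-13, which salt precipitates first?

CuI

Each salt begins to precipitate when Q = Ksp, i.e. when [I^-] reaches its threshold.
For PbI2: 3.1 × 10^-9 = 0.0077 × [I^-]^2  ⇒  [I^-] = 6.3 x 10^-4 M.
For CuI: 8.7 × 10^-13 = 0.0043 × [I^-]  ⇒  [I^-] = 2.0 × 10^-10 M.
The salt with the lower threshold [I^-] precipitates first: CuI.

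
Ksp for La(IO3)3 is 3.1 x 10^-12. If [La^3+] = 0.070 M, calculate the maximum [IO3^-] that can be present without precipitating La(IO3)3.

La(IO3)3(s) <=> La^3+(aq) + 3 IO3^-(aq)
Ksp = [La^3+][IO3^-]^3
Precipitation begins when Q = Ksp. With [La^3+] = 0.070 M:
3.1 x 10^-12 = (0.070) × [IO3^-]^3
[IO3^-] = (3.1 x 10^-12 / 7.0 x 10^-2)^(1/3) = 3.5 × 10^-4 M

[IO3^-] ≈ 3.5 × 10^-4 M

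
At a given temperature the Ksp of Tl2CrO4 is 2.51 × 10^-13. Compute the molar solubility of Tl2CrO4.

s ≈ 3.97 x 10^-5 M

Tl2CrO4(s) ⇌ 2 Tl^+ + CrO4^2-
Ksp = [Tl^+]^2[CrO4^2-]
With molar solubility s: [Tl^+] = 2s, [CrO4^2-] = s.
Substituting: Ksp = (2s)^2s = 4s^3
s^3 = 2.51 × 10^-13 / 4, so s = 3.97 × 10^-5 M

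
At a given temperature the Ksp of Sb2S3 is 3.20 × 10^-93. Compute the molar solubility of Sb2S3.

1.24 × 10^-19 M

Sb2S3(s) ⇌ 2 Sb^3+ + 3 S^2-
Ksp = [Sb^3+]^2[S^2-]^3
If s mol/L of Sb2S3 dissolves, [Sb^3+] = 2s and [S^2-] = 3s.
Substituting: Ksp = (2s)^2(3s)^3 = 108s^5
s^5 = 3.20 × 10^-93 / 108, so s = 1.24 × 10^-19 M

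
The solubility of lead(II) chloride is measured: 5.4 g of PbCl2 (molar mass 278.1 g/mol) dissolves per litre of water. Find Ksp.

Molar solubility s = (5.4 g/L) / (278.1 g/mol) = 1.94 × 10^-2 M.
PbCl2(s) ⇌ Pb^2+(aq) + 2 Cl^-(aq)
If s mol/L of PbCl2 dissolves, [Pb^2+] = s and [Cl^-] = 2s.
Ksp = [Pb^2+][Cl^-]^2
So Ksp = s × (2s)^2 = 4s^3
Ksp = 4 × (1.94 × 10^-2)^3 = 2.9 × 10^-5

2.9e-5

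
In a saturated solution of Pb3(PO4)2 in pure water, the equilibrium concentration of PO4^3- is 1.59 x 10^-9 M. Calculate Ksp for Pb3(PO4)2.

Pb3(PO4)2(s) ⇌ 3 Pb^2+(aq) + 2 PO4^3-(aq)
Stoichiometry gives [Pb^2+] = (3/2)[PO4^3-] = 2.385 x 10^-9 M.
Ksp = [Pb^2+]^3[PO4^3-]^2
Ksp = (2.385 × 10^-9)^3 × (1.59 x 10^-9)^2 = 3.43 x 10^-44

3.43e-44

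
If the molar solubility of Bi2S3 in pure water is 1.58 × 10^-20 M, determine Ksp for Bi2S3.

Bi2S3(s) ⇌ 2 Bi^3+ + 3 S^2-
If s mol/L of Bi2S3 dissolves, [Bi^3+] = 2s and [S^2-] = 3s.
Ksp = [Bi^3+]^2[S^2-]^3
Ksp = (2s)^2(3s)^3 = 108s^5
Ksp = 108 × (1.58 × 10^-20)^5 = 1.06 × 10^-97

Ksp = 1.06e-97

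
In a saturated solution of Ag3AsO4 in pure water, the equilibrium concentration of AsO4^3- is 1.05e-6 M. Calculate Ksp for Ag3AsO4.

Ksp ≈ 3.28 × 10^-23

Ag3AsO4(s) ⇌ 3 Ag^+(aq) + AsO4^3-(aq)
Stoichiometry gives [Ag^+] = (3/1)[AsO4^3-] = 3.150 × 10^-6 M.
Ksp = [Ag^+]^3[AsO4^3-]
Ksp = (3.150 × 10^-6)^3 × 1.05 × 10^-6 = 3.28 × 10^-23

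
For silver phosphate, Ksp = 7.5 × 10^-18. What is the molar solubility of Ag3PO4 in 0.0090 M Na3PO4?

Ag3PO4(s) ⇌ 3 Ag^+ + PO4^3-
Ksp = [Ag^+]^3[PO4^3-]
Let s be the molar solubility in this solution. [Ag^+] = 3s, [PO4^3-] = 0.0090 + s ≈ 0.0090 (since PO4^3- from Na3PO4 dominates).
Ksp ≈ (3s)^3 × 0.0090
s = 3.1 × 10^-6 M
Check: s = 3.1 x 10^-6 ≪ 0.0090, so the approximation is valid.

3.1 × 10^-6 M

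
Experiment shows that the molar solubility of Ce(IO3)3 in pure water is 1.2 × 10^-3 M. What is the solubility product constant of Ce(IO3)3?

Ce(IO3)3(s) ⇌ Ce^3+(aq) + 3 IO3^-(aq)
For each mole of Ce(IO3)3 that dissolves: [Ce^3+] = s, [IO3^-] = 3s.
Ksp = [Ce^3+][IO3^-]^3
Ksp = s(3s)^3 = 27s^4
With s = 1.2 x 10^-3: Ksp = 5.6 x 10^-11

Ksp ≈ 5.6e-11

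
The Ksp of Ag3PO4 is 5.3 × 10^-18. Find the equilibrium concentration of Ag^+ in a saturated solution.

Ag3PO4(s) ⇌ 3 Ag^+(aq) + PO4^3-(aq)
Ksp = [Ag^+]^3[PO4^3-]
If s mol/L of Ag3PO4 dissolves, [Ag^+] = 3s and [PO4^3-] = s.
Substituting: Ksp = (3s)^3s = 27s^4
Solving, s = (5.3 × 10^-18/27)^(1/4) = 2.10 x 10^-5 M
[Ag^+] = 3s = 6.3 × 10^-5 M

[Ag^+] ≈ 6.3 × 10^-5 M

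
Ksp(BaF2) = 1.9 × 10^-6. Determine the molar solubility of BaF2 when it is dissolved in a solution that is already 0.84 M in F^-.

BaF2(s) ⇌ Ba^2+(aq) + 2 F^-(aq)
Ksp = [Ba^2+][F^-]^2
If s mol/L dissolves here, [Ba^2+] = s, [F^-] = 0.84 + 2s ≈ 0.84 (Ksp is small, so little additional dissolves).
Ksp ≈ s × (0.84)^2
s = 2.7 × 10^-6 M
Check: 2s = 5.4 × 10^-6 ≪ 0.84, so the approximation is valid.

s ≈ 2.7 × 10^-6 M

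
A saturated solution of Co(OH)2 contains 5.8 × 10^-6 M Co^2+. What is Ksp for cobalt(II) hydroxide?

Ksp = 7.8 × 10^-16

Co(OH)2(s) ⇌ Co^2+(aq) + 2 OH^-(aq)
Stoichiometry gives [OH^-] = (2/1)[Co^2+] = 1.16 x 10^-5 M.
Ksp = [Co^2+][OH^-]^2
Ksp = 5.8 x 10^-6 × (1.16 × 10^-5)^2 = 7.8 × 10^-16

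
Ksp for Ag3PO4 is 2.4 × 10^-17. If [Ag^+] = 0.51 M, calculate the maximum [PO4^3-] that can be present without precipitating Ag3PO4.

1.8 × 10^-16 M

Ag3PO4(s) ⇌ 3 Ag^+(aq) + PO4^3-(aq)
Ksp = [Ag^+]^3[PO4^3-]
Precipitation begins when Q = Ksp. With [Ag^+] = 0.51 M:
2.4 × 10^-17 = (0.51)^3 × [PO4^3-]
[PO4^3-] = (2.4 × 10^-17 / 1.33 × 10^-1) = 1.8 x 10^-16 M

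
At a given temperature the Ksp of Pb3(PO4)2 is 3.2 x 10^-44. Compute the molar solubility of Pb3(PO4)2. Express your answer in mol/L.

s ≈ 7.8 × 10^-10 M

Pb3(PO4)2(s) ⇌ 3 Pb^2+ + 2 PO4^3-
Ksp = [Pb^2+]^3[PO4^3-]^2
If s mol/L of Pb3(PO4)2 dissolves, [Pb^2+] = 3s and [PO4^3-] = 2s.
So Ksp = (3s)^3 × (2s)^2 = 108s^5
Solving, s = (3.2 x 10^-44/108)^(1/5) = 7.8 × 10^-10 M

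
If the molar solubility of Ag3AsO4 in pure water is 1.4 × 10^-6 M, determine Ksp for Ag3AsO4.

Ag3AsO4(s) ⇌ 3 Ag^+(aq) + AsO4^3-(aq)
Let s = molar solubility. Then [Ag^+] = 3s and [AsO4^3-] = s.
Ksp = [Ag^+]^3[AsO4^3-]
Substituting: Ksp = (3s)^3s = 27s^4
With s = 1.4 × 10^-6: Ksp = 1.0 × 10^-22

Ksp = 1.0e-22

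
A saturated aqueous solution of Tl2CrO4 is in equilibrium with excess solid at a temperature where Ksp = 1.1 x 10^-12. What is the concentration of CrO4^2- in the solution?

[CrO4^2-] = 6.5 x 10^-5 M

Tl2CrO4(s) ⇌ 2 Tl^+(aq) + CrO4^2-(aq)
Ksp = [Tl^+]^2[CrO4^2-]
For each mole of Tl2CrO4 that dissolves: [Tl^+] = 2s, [CrO4^2-] = s.
Ksp = (2s)^2s = 4s^3
Solving, s = (1.1 x 10^-12/4)^(1/3) = 6.50 × 10^-5 M
[CrO4^2-] = s = 6.5 × 10^-5 M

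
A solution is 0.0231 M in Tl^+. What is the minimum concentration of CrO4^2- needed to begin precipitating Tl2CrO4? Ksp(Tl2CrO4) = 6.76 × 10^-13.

Tl2CrO4(s) ⇌ 2 Tl^+ + CrO4^2-
Ksp = [Tl^+]^2[CrO4^2-]
Precipitation begins when Q = Ksp. With [Tl^+] = 0.0231 M:
6.76 × 10^-13 = (0.0231)^2 × [CrO4^2-]
[CrO4^2-] = (6.76 × 10^-13 / 5.336 × 10^-4) = 1.27 × 10^-9 M

[CrO4^2-] ≈ 1.27 × 10^-9 M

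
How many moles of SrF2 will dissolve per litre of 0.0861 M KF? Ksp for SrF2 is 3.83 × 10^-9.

5.17 × 10^-7 M

SrF2(s) <=> Sr^2+(aq) + 2 F^-(aq)
Ksp = [Sr^2+][F^-]^2
Let s be the molar solubility in this solution. [Sr^2+] = s, [F^-] = 0.0861 + 2s ≈ 0.0861 (common-ion effect: F^- is already 0.0861 M).
Ksp ≈ s × (0.0861)^2
s = 5.17 x 10^-7 M
Check: 2s = 1.0 × 10^-6 ≪ 0.0861, so the approximation is valid.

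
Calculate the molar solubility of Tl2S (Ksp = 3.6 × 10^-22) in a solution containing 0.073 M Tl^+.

s = 6.8e-20 M

Tl2S(s) <=> 2 Tl^+(aq) + S^2-(aq)
Ksp = [Tl^+]^2[S^2-]
Let s be the molar solubility in this solution. [Tl^+] = 0.073 + 2s ≈ 0.073, [S^2-] = s (since the Tl^+ already present dominates).
Ksp ≈ (0.073)^2 × s
s = 6.8 × 10^-20 M
Check: 2s = 1.4 × 10^-19 ≪ 0.073, so the approximation is valid.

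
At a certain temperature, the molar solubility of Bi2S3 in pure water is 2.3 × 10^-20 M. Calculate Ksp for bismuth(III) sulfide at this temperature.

Ksp ≈ 7.0 x 10^-97

Bi2S3(s) ⇌ 2 Bi^3+(aq) + 3 S^2-(aq)
Let s = molar solubility. Then [Bi^3+] = 2s and [S^2-] = 3s.
Ksp = [Bi^3+]^2[S^2-]^3
So Ksp = (2s)^2 × (3s)^3 = 108s^5
Ksp = 108 × (2.3 × 10^-20)^5 = 7.0 × 10^-97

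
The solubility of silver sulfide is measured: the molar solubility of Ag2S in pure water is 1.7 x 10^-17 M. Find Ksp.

Ag2S(s) ⇌ 2 Ag^+ + S^2-
Let s = molar solubility. Then [Ag^+] = 2s and [S^2-] = s.
Ksp = [Ag^+]^2[S^2-]
So Ksp = (2s)^2 × s = 4s^3
Ksp = 4 × (1.7 × 10^-17)^3 = 2.0 × 10^-50

2.0e-50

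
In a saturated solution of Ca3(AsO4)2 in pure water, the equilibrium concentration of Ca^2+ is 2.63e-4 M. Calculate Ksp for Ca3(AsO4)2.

5.59 x 10^-19

Ca3(AsO4)2(s) <=> 3 Ca^2+ + 2 AsO4^3-
Stoichiometry gives [AsO4^3-] = (2/3)[Ca^2+] = 1.753 × 10^-4 M.
Ksp = [Ca^2+]^3[AsO4^3-]^2
Ksp = (2.63 × 10^-4)^3 × (1.753 × 10^-4)^2 = 5.59 × 10^-19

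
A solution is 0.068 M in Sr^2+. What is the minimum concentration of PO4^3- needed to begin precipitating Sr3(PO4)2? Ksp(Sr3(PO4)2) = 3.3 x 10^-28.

Sr3(PO4)2(s) <=> 3 Sr^2+(aq) + 2 PO4^3-(aq)
Ksp = [Sr^2+]^3[PO4^3-]^2
Precipitation begins when Q = Ksp. With [Sr^2+] = 0.068 M:
3.3 x 10^-28 = (0.068)^3 × [PO4^3-]^2
[PO4^3-] = (3.3 x 10^-28 / 3.14 x 10^-4)^(1/2) = 1.0 x 10^-12 M

[PO4^3-] = 1.0 × 10^-12 M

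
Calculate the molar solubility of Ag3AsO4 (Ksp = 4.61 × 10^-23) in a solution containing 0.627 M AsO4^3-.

1.40 x 10^-8 M

Ag3AsO4(s) ⇌ 3 Ag^+ + AsO4^3-
Ksp = [Ag^+]^3[AsO4^3-]
Let s = moles of Ag3AsO4 that dissolve per litre. [Ag^+] = 3s, [AsO4^3-] = 0.627 + s ≈ 0.627 (common-ion effect: AsO4^3- is already 0.627 M).
Ksp ≈ (3s)^3 × 0.627
s = 1.40 x 10^-8 M
Check: s = 1.4 x 10^-8 ≪ 0.627, so the approximation is valid.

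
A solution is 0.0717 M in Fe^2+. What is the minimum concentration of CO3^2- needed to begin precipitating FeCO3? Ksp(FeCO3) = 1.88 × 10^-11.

[CO3^2-] ≈ 2.62 × 10^-10 M

FeCO3(s) ⇌ Fe^2+ + CO3^2-
Ksp = [Fe^2+][CO3^2-]
Precipitation begins when Q = Ksp. With [Fe^2+] = 0.0717 M:
1.88 × 10^-11 = (0.0717) × [CO3^2-]
[CO3^2-] = (1.88 × 10^-11 / 7.17 x 10^-2) = 2.62 × 10^-10 M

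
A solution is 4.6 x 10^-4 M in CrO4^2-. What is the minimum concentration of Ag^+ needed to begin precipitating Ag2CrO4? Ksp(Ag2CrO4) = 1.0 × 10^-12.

Ag2CrO4(s) ⇌ 2 Ag^+ + CrO4^2-
Ksp = [Ag^+]^2[CrO4^2-]
Precipitation begins when Q = Ksp. With [CrO4^2-] = 4.6 x 10^-4 M:
1.0 × 10^-12 = (4.6 x 10^-4) × [Ag^+]^2
[Ag^+] = (1.0 × 10^-12 / 4.6 × 10^-4)^(1/2) = 4.7 × 10^-5 M

[Ag^+] ≈ 4.7 x 10^-5 M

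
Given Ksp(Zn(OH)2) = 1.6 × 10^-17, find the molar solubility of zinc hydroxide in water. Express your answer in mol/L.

1.6e-6 M

Zn(OH)2(s) ⇌ Zn^2+ + 2 OH^-
Ksp = [Zn^2+][OH^-]^2
With molar solubility s: [Zn^2+] = s, [OH^-] = 2s.
So Ksp = s × (2s)^2 = 4s^3
s = (1.6 × 10^-17 / 4)^(1/3) = 1.6 × 10^-6 M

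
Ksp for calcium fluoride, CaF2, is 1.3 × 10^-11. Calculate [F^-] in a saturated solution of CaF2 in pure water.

3.0 × 10^-4 M

CaF2(s) ⇌ Ca^2+ + 2 F^-
Ksp = [Ca^2+][F^-]^2
Let s = molar solubility. Then [Ca^2+] = s and [F^-] = 2s.
Ksp = s(2s)^2 = 4s^3
Solving, s = (1.3 × 10^-11/4)^(1/3) = 1.48 × 10^-4 M
[F^-] = 2s = 3.0 × 10^-4 M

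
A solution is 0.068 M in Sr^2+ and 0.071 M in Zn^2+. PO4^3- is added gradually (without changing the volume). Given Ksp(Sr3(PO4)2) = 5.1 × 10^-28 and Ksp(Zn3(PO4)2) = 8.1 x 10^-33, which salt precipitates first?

Each salt begins to precipitate when Q = Ksp, i.e. when [PO4^3-] reaches its threshold.
For Sr3(PO4)2: 5.1 × 10^-28 = (0.068)^3 × [PO4^3-]^2  ⇒  [PO4^3-] = 1.3 × 10^-12 M.
For Zn3(PO4)2: 8.1 x 10^-33 = (0.071)^3 × [PO4^3-]^2  ⇒  [PO4^3-] = 4.8 × 10^-15 M.
The salt with the lower threshold [PO4^3-] precipitates first: Zn3(PO4)2.

Zn3(PO4)2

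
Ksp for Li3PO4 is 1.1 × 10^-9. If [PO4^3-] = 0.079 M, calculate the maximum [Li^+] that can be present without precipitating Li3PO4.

Li3PO4(s) <=> 3 Li^+(aq) + PO4^3-(aq)
Ksp = [Li^+]^3[PO4^3-]
Precipitation begins when Q = Ksp. With [PO4^3-] = 0.079 M:
1.1 × 10^-9 = (0.079) × [Li^+]^3
[Li^+] = (1.1 × 10^-9 / 7.9 × 10^-2)^(1/3) = 2.4 x 10^-3 M

2.4e-3 M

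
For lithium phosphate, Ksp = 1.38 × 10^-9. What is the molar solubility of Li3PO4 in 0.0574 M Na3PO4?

9.62 x 10^-4 M

Li3PO4(s) ⇌ 3 Li^+ + PO4^3-
Ksp = [Li^+]^3[PO4^3-]
Let s be the molar solubility in this solution. [Li^+] = 3s, [PO4^3-] = 0.0574 + s ≈ 0.0574 (common-ion effect: PO4^3- is already 0.0574 M).
Ksp ≈ (3s)^3 × 0.0574
s = 9.62 × 10^-4 M
Check: s = 9.6 × 10^-4 ≪ 0.0574, so the approximation is valid.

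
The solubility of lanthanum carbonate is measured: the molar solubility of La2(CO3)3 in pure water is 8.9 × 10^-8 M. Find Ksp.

Ksp = 6.0 x 10^-34

La2(CO3)3(s) ⇌ 2 La^3+(aq) + 3 CO3^2-(aq)
With molar solubility s: [La^3+] = 2s, [CO3^2-] = 3s.
Ksp = [La^3+]^2[CO3^2-]^3
So Ksp = (2s)^2 × (3s)^3 = 108s^5
With s = 8.9 x 10^-8: Ksp = 6.0 × 10^-34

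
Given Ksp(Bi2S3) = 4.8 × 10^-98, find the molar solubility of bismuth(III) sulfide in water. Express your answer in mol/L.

1.3 x 10^-20 M

Bi2S3(s) <=> 2 Bi^3+(aq) + 3 S^2-(aq)
Ksp = [Bi^3+]^2[S^2-]^3
With molar solubility s: [Bi^3+] = 2s, [S^2-] = 3s.
Ksp = (2s)^2(3s)^3 = 108s^5
s^5 = 4.8 × 10^-98 / 108, so s = 1.3 x 10^-20 M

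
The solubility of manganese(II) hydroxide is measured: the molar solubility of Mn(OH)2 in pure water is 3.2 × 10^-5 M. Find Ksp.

Ksp ≈ 1.3 × 10^-13

Mn(OH)2(s) ⇌ Mn^2+(aq) + 2 OH^-(aq)
Let s = molar solubility. Then [Mn^2+] = s and [OH^-] = 2s.
Ksp = [Mn^2+][OH^-]^2
Ksp = s(2s)^2 = 4s^3
With s = 3.2 × 10^-5: Ksp = 1.3 × 10^-13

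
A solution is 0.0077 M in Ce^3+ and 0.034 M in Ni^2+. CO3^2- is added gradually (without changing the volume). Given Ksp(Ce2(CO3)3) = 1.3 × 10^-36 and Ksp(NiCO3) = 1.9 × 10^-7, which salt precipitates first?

Ce2(CO3)3

Each salt begins to precipitate when Q = Ksp, i.e. when [CO3^2-] reaches its threshold.
For Ce2(CO3)3: 1.3 × 10^-36 = (0.0077)^2 × [CO3^2-]^3  ⇒  [CO3^2-] = 2.8 x 10^-11 M.
For NiCO3: 1.9 × 10^-7 = 0.034 × [CO3^2-]  ⇒  [CO3^2-] = 5.6 × 10^-6 M.
The salt with the lower threshold [CO3^2-] precipitates first: Ce2(CO3)3.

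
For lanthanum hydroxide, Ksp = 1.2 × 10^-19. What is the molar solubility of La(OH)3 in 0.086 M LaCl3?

s = 3.7 × 10^-7 M

La(OH)3(s) ⇌ La^3+ + 3 OH^-
Ksp = [La^3+][OH^-]^3
Let s be the molar solubility in this solution. [La^3+] = 0.086 + s ≈ 0.086, [OH^-] = 3s (common-ion effect: La^3+ is already 0.086 M).
Ksp ≈ 0.086 × (3s)^3
s = 3.7 × 10^-7 M
Check: s = 3.7 × 10^-7 ≪ 0.086, so the approximation is valid.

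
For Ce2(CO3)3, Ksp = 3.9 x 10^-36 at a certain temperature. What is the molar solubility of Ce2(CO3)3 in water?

3.2 × 10^-8 M

Ce2(CO3)3(s) ⇌ 2 Ce^3+(aq) + 3 CO3^2-(aq)
Ksp = [Ce^3+]^2[CO3^2-]^3
For each mole of Ce2(CO3)3 that dissolves: [Ce^3+] = 2s, [CO3^2-] = 3s.
Ksp = (2s)^2(3s)^3 = 108s^5
Solving, s = (3.9 x 10^-36/108)^(1/5) = 3.2 × 10^-8 M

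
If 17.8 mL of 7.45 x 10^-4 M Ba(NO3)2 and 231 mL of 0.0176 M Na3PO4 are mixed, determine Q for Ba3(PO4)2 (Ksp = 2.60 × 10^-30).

4.04e-17

Total volume = 17.8 + 231 = 248.8 mL.
[Ba^2+] = 7.45 × 10^-4 × (17.8/248.8) = 5.330 x 10^-5 M
[PO4^3-] = 1.76 × 10^-2 × (231/248.8) = 1.634 x 10^-2 M
Ba3(PO4)2(s) ⇌ 3 Ba^2+(aq) + 2 PO4^3-(aq), so Q = [Ba^2+]^3[PO4^3-]^2
Q = (5.330 x 10^-5)^3(1.634 × 10^-2)^2 = 4.04 x 10^-17
Q > Ksp, so Ba3(PO4)2 will precipitate.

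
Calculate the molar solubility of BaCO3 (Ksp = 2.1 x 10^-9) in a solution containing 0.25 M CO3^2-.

s ≈ 8.4 × 10^-9 M

BaCO3(s) ⇌ Ba^2+ + CO3^2-
Ksp = [Ba^2+][CO3^2-]
Let s be the molar solubility in this solution. [Ba^2+] = s, [CO3^2-] = 0.25 + s ≈ 0.25 (common-ion effect: CO3^2- is already 0.25 M).
Ksp ≈ s × 0.25
s = 8.4 × 10^-9 M
Check: s = 8.4 x 10^-9 ≪ 0.25, so the approximation is valid.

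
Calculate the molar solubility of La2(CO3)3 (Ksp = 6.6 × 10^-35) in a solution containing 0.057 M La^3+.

La2(CO3)3(s) <=> 2 La^3+ + 3 CO3^2-
Ksp = [La^3+]^2[CO3^2-]^3
Let s = moles of La2(CO3)3 that dissolve per litre. [La^3+] = 0.057 + 2s ≈ 0.057, [CO3^2-] = 3s (common-ion effect: La^3+ is already 0.057 M).
Ksp ≈ (0.057)^2 × (3s)^3
s = 9.1 × 10^-12 M
Check: 2s = 1.8 × 10^-11 ≪ 0.057, so the approximation is valid.

9.1 × 10^-12 M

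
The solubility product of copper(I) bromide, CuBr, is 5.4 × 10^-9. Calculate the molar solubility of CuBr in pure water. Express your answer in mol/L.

s = 7.3 x 10^-5 M

CuBr(s) ⇌ Cu^+(aq) + Br^-(aq)
Ksp = [Cu^+][Br^-]
For each mole of CuBr that dissolves: [Cu^+] = s, [Br^-] = s.
Ksp = s^2
s = √(5.4 × 10^-9) = 7.3 x 10^-5 M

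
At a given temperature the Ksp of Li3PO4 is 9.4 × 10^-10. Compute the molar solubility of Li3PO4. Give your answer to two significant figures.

Li3PO4(s) <=> 3 Li^+(aq) + PO4^3-(aq)
Ksp = [Li^+]^3[PO4^3-]
Let s = molar solubility. Then [Li^+] = 3s and [PO4^3-] = s.
So Ksp = (3s)^3 × s = 27s^4
Solving, s = (9.4 × 10^-10/27)^(1/4) = 2.4 × 10^-3 M

2.4e-3 M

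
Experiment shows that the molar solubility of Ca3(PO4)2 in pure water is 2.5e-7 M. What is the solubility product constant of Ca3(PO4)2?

Ksp ≈ 1.1 × 10^-31

Ca3(PO4)2(s) ⇌ 3 Ca^2+ + 2 PO4^3-
Let s = molar solubility. Then [Ca^2+] = 3s and [PO4^3-] = 2s.
Ksp = [Ca^2+]^3[PO4^3-]^2
Ksp = (3s)^3(2s)^2 = 108s^5
With s = 2.5 × 10^-7: Ksp = 1.1 x 10^-31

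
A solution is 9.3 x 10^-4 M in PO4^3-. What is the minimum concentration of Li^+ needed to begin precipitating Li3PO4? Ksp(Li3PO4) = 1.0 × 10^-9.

[Li^+] ≈ 0.010 M

Li3PO4(s) ⇌ 3 Li^+(aq) + PO4^3-(aq)
Ksp = [Li^+]^3[PO4^3-]
Precipitation begins when Q = Ksp. With [PO4^3-] = 9.3 x 10^-4 M:
1.0 × 10^-9 = (9.3 x 10^-4) × [Li^+]^3
[Li^+] = (1.0 × 10^-9 / 9.3 × 10^-4)^(1/3) = 1.0 x 10^-2 M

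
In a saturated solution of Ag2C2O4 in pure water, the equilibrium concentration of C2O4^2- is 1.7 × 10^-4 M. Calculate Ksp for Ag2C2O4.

Ag2C2O4(s) <=> 2 Ag^+ + C2O4^2-
Stoichiometry gives [Ag^+] = (2/1)[C2O4^2-] = 3.40 x 10^-4 M.
Ksp = [Ag^+]^2[C2O4^2-]
Ksp = (3.40 × 10^-4)^2 × 1.7 x 10^-4 = 2.0 × 10^-11

Ksp = 2.0 x 10^-11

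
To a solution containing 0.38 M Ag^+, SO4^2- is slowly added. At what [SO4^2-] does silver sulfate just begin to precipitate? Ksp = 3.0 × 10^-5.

[SO4^2-] = 2.1 x 10^-4 M

Ag2SO4(s) <=> 2 Ag^+ + SO4^2-
Ksp = [Ag^+]^2[SO4^2-]
Precipitation begins when Q = Ksp. With [Ag^+] = 0.38 M:
3.0 × 10^-5 = (0.38)^2 × [SO4^2-]
[SO4^2-] = (3.0 × 10^-5 / 1.44 × 10^-1) = 2.1 × 10^-4 M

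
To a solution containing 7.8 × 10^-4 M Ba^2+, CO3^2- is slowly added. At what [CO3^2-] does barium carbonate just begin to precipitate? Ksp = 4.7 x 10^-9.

[CO3^2-] ≈ 6.0e-6 M

BaCO3(s) ⇌ Ba^2+(aq) + CO3^2-(aq)
Ksp = [Ba^2+][CO3^2-]
Precipitation begins when Q = Ksp. With [Ba^2+] = 7.8 × 10^-4 M:
4.7 x 10^-9 = (7.8 × 10^-4) × [CO3^2-]
[CO3^2-] = (4.7 x 10^-9 / 7.8 × 10^-4) = 6.0 x 10^-6 M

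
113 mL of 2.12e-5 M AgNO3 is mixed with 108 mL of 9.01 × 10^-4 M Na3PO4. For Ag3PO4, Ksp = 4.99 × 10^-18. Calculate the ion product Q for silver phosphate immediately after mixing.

Total volume = 113 + 108 = 221 mL.
[Ag^+] = 2.12 × 10^-5 × (113/221) = 1.084 × 10^-5 M
[PO4^3-] = 9.01 × 10^-4 × (108/221) = 4.403 × 10^-4 M
Ag3PO4(s) ⇌ 3 Ag^+(aq) + PO4^3-(aq), so Q = [Ag^+]^3[PO4^3-]
Q = (1.084 × 10^-5)^3(4.403 × 10^-4) = 5.61 × 10^-19
Q < Ksp, so no precipitate of Ag3PO4 forms.

Q ≈ 5.61 × 10^-19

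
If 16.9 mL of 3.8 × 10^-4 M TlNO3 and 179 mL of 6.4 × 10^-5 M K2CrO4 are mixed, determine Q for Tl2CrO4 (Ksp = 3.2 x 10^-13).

6.3e-14

Total volume = 16.9 + 179 = 195.9 mL.
[Tl^+] = 3.8 × 10^-4 × (16.9/195.9) = 3.28 × 10^-5 M
[CrO4^2-] = 6.4 x 10^-5 × (179/195.9) = 5.85 × 10^-5 M
Tl2CrO4(s) ⇌ 2 Tl^+(aq) + CrO4^2-(aq), so Q = [Tl^+]^2[CrO4^2-]
Q = (3.28 × 10^-5)^2(5.85 × 10^-5) = 6.3 × 10^-14
Q < Ksp, so no precipitate of Tl2CrO4 forms.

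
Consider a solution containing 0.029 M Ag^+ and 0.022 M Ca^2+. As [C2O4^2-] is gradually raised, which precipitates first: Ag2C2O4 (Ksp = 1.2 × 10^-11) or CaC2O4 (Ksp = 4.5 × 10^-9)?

Ag2C2O4

Precipitation of each salt starts when its ion product equals its Ksp.
For Ag2C2O4: 1.2 × 10^-11 = (0.029)^2 × [C2O4^2-]  ⇒  [C2O4^2-] = 1.4 × 10^-8 M.
For CaC2O4: 4.5 × 10^-9 = 0.022 × [C2O4^2-]  ⇒  [C2O4^2-] = 2.0 × 10^-7 M.
The salt with the lower threshold [C2O4^2-] precipitates first: Ag2C2O4.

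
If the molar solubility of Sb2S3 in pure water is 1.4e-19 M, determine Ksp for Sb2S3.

5.8 x 10^-93

Sb2S3(s) <=> 2 Sb^3+ + 3 S^2-
Let s = molar solubility. Then [Sb^3+] = 2s and [S^2-] = 3s.
Ksp = [Sb^3+]^2[S^2-]^3
Ksp = (2s)^2(3s)^3 = 108s^5
With s = 1.4 x 10^-19: Ksp = 5.8 x 10^-93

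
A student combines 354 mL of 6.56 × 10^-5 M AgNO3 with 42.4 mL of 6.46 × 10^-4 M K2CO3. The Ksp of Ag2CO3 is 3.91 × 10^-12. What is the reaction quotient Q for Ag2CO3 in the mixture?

Total volume = 354 + 42.4 = 396.4 mL.
[Ag^+] = 6.56 × 10^-5 × (354/396.4) = 5.858 × 10^-5 M
[CO3^2-] = 6.46 × 10^-4 × (42.4/396.4) = 6.910 × 10^-5 M
Ag2CO3(s) ⇌ 2 Ag^+ + CO3^2-, so Q = [Ag^+]^2[CO3^2-]
Q = (5.858 × 10^-5)^2(6.910 × 10^-5) = 2.37 × 10^-13
Q < Ksp, so no precipitate of Ag2CO3 forms.

Q = 2.37e-13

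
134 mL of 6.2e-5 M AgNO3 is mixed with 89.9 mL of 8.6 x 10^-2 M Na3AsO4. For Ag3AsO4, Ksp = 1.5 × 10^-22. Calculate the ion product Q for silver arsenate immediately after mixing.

Total volume = 134 + 89.9 = 223.9 mL.
[Ag^+] = 6.2 × 10^-5 × (134/223.9) = 3.71 × 10^-5 M
[AsO4^3-] = 8.6 × 10^-2 × (89.9/223.9) = 3.45 × 10^-2 M
Ag3AsO4(s) ⇌ 3 Ag^+ + AsO4^3-, so Q = [Ag^+]^3[AsO4^3-]
Q = (3.71 × 10^-5)^3(3.45 × 10^-2) = 1.8 x 10^-15
Q > Ksp, so Ag3AsO4 will precipitate.

1.8 × 10^-15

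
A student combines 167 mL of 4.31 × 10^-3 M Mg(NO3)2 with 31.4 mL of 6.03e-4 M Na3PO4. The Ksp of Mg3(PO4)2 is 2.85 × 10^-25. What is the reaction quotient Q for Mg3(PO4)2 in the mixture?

Total volume = 167 + 31.4 = 198.4 mL.
[Mg^2+] = 4.31 x 10^-3 × (167/198.4) = 3.628 × 10^-3 M
[PO4^3-] = 6.03 × 10^-4 × (31.4/198.4) = 9.543 x 10^-5 M
Mg3(PO4)2(s) <=> 3 Mg^2+(aq) + 2 PO4^3-(aq), so Q = [Mg^2+]^3[PO4^3-]^2
Q = (3.628 × 10^-3)^3(9.543 × 10^-5)^2 = 4.35 × 10^-16
Q > Ksp, so Mg3(PO4)2 will precipitate.

Q = 4.35 x 10^-16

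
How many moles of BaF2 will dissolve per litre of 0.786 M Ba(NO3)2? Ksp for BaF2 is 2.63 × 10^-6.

BaF2(s) ⇌ Ba^2+(aq) + 2 F^-(aq)
Ksp = [Ba^2+][F^-]^2
If s mol/L dissolves here, [Ba^2+] = 0.786 + s ≈ 0.786, [F^-] = 2s (Ksp is small, so little additional dissolves).
Ksp ≈ 0.786 × (2s)^2
s = 9.15 × 10^-4 M
Check: s = 9.1 × 10^-4 ≪ 0.786, so the approximation is valid.

s ≈ 9.15e-4 M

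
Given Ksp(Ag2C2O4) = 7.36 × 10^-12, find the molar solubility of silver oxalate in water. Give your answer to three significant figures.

s = 1.23 x 10^-4 M

Ag2C2O4(s) <=> 2 Ag^+(aq) + C2O4^2-(aq)
Ksp = [Ag^+]^2[C2O4^2-]
Let s = molar solubility. Then [Ag^+] = 2s and [C2O4^2-] = s.
Ksp = (2s)^2s = 4s^3
s = (7.36 × 10^-12 / 4)^(1/3) = 1.23 × 10^-4 M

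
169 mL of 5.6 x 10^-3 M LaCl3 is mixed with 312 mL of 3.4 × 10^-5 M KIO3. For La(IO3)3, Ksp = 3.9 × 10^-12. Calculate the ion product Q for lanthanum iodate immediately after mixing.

Total volume = 169 + 312 = 481 mL.
[La^3+] = 5.6 x 10^-3 × (169/481) = 1.97 × 10^-3 M
[IO3^-] = 3.4 x 10^-5 × (312/481) = 2.21 x 10^-5 M
La(IO3)3(s) ⇌ La^3+ + 3 IO3^-, so Q = [La^3+][IO3^-]^3
Q = (1.97 × 10^-3)(2.21 x 10^-5)^3 = 2.1 × 10^-17
Q < Ksp, so no precipitate of La(IO3)3 forms.

Q = 2.1e-17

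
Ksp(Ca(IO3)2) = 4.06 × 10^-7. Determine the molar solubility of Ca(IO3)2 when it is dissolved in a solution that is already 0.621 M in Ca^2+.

s = 4.04e-4 M

Ca(IO3)2(s) <=> Ca^2+(aq) + 2 IO3^-(aq)
Ksp = [Ca^2+][IO3^-]^2
Let s = moles of Ca(IO3)2 that dissolve per litre. [Ca^2+] = 0.621 + s ≈ 0.621, [IO3^-] = 2s (common-ion effect: Ca^2+ is already 0.621 M).
Ksp ≈ 0.621 × (2s)^2
s = 4.04 x 10^-4 M
Check: s = 4.0 × 10^-4 ≪ 0.621, so the approximation is valid.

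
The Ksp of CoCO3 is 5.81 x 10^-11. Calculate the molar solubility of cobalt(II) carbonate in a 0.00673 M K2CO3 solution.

CoCO3(s) <=> Co^2+ + CO3^2-
Ksp = [Co^2+][CO3^2-]
Let s be the molar solubility in this solution. [Co^2+] = s, [CO3^2-] = 0.00673 + s ≈ 0.00673 (Ksp is small, so little additional dissolves).
Ksp ≈ s × 0.00673
s = 8.63 x 10^-9 M
Check: s = 8.6 x 10^-9 ≪ 0.00673, so the approximation is valid.

8.63e-9 M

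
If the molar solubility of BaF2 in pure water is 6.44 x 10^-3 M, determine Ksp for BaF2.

Ksp ≈ 1.07 × 10^-6

BaF2(s) ⇌ Ba^2+(aq) + 2 F^-(aq)
For each mole of BaF2 that dissolves: [Ba^2+] = s, [F^-] = 2s.
Ksp = [Ba^2+][F^-]^2
Substituting: Ksp = s(2s)^2 = 4s^3
Ksp = 4 × (6.44 × 10^-3)^3 = 1.07 x 10^-6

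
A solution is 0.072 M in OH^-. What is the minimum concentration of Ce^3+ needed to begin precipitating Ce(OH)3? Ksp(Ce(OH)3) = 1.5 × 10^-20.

Ce(OH)3(s) <=> Ce^3+ + 3 OH^-
Ksp = [Ce^3+][OH^-]^3
Precipitation begins when Q = Ksp. With [OH^-] = 0.072 M:
1.5 × 10^-20 = (0.072)^3 × [Ce^3+]
[Ce^3+] = (1.5 × 10^-20 / 3.73 × 10^-4) = 4.0 × 10^-17 M

[Ce^3+] ≈ 4.0 x 10^-17 M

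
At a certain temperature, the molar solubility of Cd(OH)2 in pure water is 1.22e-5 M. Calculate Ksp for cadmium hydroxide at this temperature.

7.26 × 10^-15

Cd(OH)2(s) ⇌ Cd^2+ + 2 OH^-
For each mole of Cd(OH)2 that dissolves: [Cd^2+] = s, [OH^-] = 2s.
Ksp = [Cd^2+][OH^-]^2
Substituting: Ksp = s(2s)^2 = 4s^3
With s = 1.22 × 10^-5: Ksp = 7.26 × 10^-15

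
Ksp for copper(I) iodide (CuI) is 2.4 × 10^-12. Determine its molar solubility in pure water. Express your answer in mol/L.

CuI(s) ⇌ Cu^+(aq) + I^-(aq)
Ksp = [Cu^+][I^-]
For each mole of CuI that dissolves: [Cu^+] = s, [I^-] = s.
Ksp = s × s = s^2
s = √(2.4 × 10^-12) = 1.5 × 10^-6 M

s ≈ 1.5e-6 M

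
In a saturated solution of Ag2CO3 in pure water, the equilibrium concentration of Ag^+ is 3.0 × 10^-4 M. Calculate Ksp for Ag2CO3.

Ag2CO3(s) ⇌ 2 Ag^+ + CO3^2-
Stoichiometry gives [CO3^2-] = (1/2)[Ag^+] = 1.50 x 10^-4 M.
Ksp = [Ag^+]^2[CO3^2-]
Ksp = (3.0 × 10^-4)^2 × 1.50 × 10^-4 = 1.4 x 10^-11

Ksp ≈ 1.4 x 10^-11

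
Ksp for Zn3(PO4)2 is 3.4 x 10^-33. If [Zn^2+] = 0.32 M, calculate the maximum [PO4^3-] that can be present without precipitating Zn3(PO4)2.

Zn3(PO4)2(s) ⇌ 3 Zn^2+(aq) + 2 PO4^3-(aq)
Ksp = [Zn^2+]^3[PO4^3-]^2
Precipitation begins when Q = Ksp. With [Zn^2+] = 0.32 M:
3.4 x 10^-33 = (0.32)^3 × [PO4^3-]^2
[PO4^3-] = (3.4 x 10^-33 / 3.28 x 10^-2)^(1/2) = 3.2 × 10^-16 M

3.2 x 10^-16 M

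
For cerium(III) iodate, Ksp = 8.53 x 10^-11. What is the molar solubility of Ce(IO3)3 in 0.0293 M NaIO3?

3.39 × 10^-6 M

Ce(IO3)3(s) <=> Ce^3+(aq) + 3 IO3^-(aq)
Ksp = [Ce^3+][IO3^-]^3
Let s = moles of Ce(IO3)3 that dissolve per litre. [Ce^3+] = s, [IO3^-] = 0.0293 + 3s ≈ 0.0293 (common-ion effect: IO3^- is already 0.0293 M).
Ksp ≈ s × (0.0293)^3
s = 3.39 × 10^-6 M
Check: 3s = 1.0 × 10^-5 ≪ 0.0293, so the approximation is valid.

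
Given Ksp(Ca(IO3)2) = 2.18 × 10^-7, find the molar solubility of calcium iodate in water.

s = 3.79e-3 M

Ca(IO3)2(s) ⇌ Ca^2+ + 2 IO3^-
Ksp = [Ca^2+][IO3^-]^2
If s mol/L of Ca(IO3)2 dissolves, [Ca^2+] = s and [IO3^-] = 2s.
Substituting: Ksp = s(2s)^2 = 4s^3
s = (2.18 × 10^-7 / 4)^(1/3) = 3.79 × 10^-3 M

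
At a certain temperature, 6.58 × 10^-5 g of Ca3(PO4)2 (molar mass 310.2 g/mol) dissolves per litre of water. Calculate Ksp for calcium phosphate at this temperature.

Molar solubility s = (6.58 x 10^-5 g/L) / (310.2 g/mol) = 2.121 × 10^-7 M.
Ca3(PO4)2(s) <=> 3 Ca^2+(aq) + 2 PO4^3-(aq)
With molar solubility s: [Ca^2+] = 3s, [PO4^3-] = 2s.
Ksp = [Ca^2+]^3[PO4^3-]^2
Ksp = (3s)^3(2s)^2 = 108s^5
Ksp = 108 × (2.121 × 10^-7)^5 = 4.64 × 10^-32

Ksp = 4.64 × 10^-32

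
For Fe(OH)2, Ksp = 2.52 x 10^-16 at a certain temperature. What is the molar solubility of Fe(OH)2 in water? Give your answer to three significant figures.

s = 3.98e-6 M

Fe(OH)2(s) ⇌ Fe^2+ + 2 OH^-
Ksp = [Fe^2+][OH^-]^2
If s mol/L of Fe(OH)2 dissolves, [Fe^2+] = s and [OH^-] = 2s.
So Ksp = s × (2s)^2 = 4s^3
s^3 = 2.52 x 10^-16 / 4, so s = 3.98 x 10^-6 M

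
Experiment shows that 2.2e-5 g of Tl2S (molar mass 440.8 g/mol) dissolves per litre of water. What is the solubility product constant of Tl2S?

Molar solubility s = (2.2 x 10^-5 g/L) / (440.8 g/mol) = 4.99 × 10^-8 M.
Tl2S(s) ⇌ 2 Tl^+ + S^2-
Let s = molar solubility. Then [Tl^+] = 2s and [S^2-] = s.
Ksp = [Tl^+]^2[S^2-]
So Ksp = (2s)^2 × s = 4s^3
With s = 4.99 x 10^-8: Ksp = 5.0 × 10^-22

Ksp ≈ 5.0 × 10^-22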